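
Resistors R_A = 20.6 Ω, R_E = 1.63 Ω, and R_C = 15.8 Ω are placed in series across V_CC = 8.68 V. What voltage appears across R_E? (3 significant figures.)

V ≈ 0.372 V

ΣR = 20.6 + 1.63 + 15.8 = 38.03 Ω.
By the voltage-divider rule, V = 8.68 × 1.630/38.03 = 0.3720 V.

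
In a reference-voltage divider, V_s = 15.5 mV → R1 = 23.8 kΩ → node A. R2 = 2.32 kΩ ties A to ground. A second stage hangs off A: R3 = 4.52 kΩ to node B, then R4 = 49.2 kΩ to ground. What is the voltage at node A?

V_A ≈ 1.32 mV

The second stage (R3 + R4 = 53.72 kΩ) loads node A in parallel with R2.
R2 ‖ (R3+R4) = 2.224 kΩ.
First divider: V_A = V_s · 2.224/(23.8 + 2.224) = 1.325 mV.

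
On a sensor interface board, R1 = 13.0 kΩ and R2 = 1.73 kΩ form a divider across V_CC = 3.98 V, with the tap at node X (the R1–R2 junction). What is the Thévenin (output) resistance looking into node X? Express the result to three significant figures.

Looking into X with the source shorted: R_th = R1·R2/(R1+R2) = 13.00 × 1.73/14.73 = 1.527 kΩ.

R_th ≈ 1.53 kΩ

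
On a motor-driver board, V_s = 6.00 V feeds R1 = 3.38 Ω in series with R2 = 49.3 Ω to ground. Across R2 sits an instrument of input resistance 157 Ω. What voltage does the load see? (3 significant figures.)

The load sits in parallel with R2, giving an effective lower resistance R2' = R2·R_L/(R2+R_L) = 37.52 Ω.
Now apply the divider: V_out = 6.00 × 0.9174 = 5.504 V.
(Unloaded it would be 5.62 V; the load pulls it down.)

V_out ≈ 5.50 V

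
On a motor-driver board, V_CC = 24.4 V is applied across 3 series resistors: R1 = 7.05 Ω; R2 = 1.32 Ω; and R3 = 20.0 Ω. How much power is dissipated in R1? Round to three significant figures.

ΣR = 28.37 Ω → I = 24.4/28.37 = 0.8601 A.
P(R1) = I²·R1 = (0.8601)² × 7.05 = 5.215 W.

P ≈ 5.21 W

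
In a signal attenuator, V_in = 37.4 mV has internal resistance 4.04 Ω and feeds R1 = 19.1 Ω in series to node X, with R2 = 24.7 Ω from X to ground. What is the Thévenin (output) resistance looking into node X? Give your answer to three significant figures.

R1' = 4.04 + 19.1 = 23.14 Ω (source resistance + R1).
With V_in suppressed (replaced by a short), R_th = R1' ‖ R2 = (23.14 × 24.7)/(23.14 + 24.7) = 11.95 Ω.

R_th ≈ 11.9 Ω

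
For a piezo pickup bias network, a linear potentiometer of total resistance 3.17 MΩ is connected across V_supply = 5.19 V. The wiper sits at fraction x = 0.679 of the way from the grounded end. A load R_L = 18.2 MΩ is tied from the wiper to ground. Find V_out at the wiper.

Split the track: R_lower = x·R_p = 2.152 MΩ, R_upper = (1−x)·R_p = 1.018 MΩ.
(x·R_p) ‖ R_L = 1.925 MΩ.
Loaded-divider output: V_out = 5.19 × 0.6542 = 3.395 V.

V_out ≈ 3.40 V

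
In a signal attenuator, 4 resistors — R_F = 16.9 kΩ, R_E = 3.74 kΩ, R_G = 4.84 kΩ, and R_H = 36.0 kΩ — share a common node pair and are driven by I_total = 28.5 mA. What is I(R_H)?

ΣG = 1/16.9 + 1/3.74 + 1/4.84 + 1/36.0 = 0.5609.
By the current-divider rule, I = I_total · G_k/ΣG = 28.5 × 0.04952 = 1.411 mA.

I ≈ 1.41 mA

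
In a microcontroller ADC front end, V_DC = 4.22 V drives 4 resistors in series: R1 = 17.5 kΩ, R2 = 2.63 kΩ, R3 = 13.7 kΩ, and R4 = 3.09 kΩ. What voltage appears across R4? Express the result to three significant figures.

Total series resistance ΣR = 17.5 + 2.63 + 13.7 + 3.09 = 36.92 kΩ.
By the voltage-divider rule, V = 4.22 × 3.090/36.92 = 0.3532 V.

V ≈ 0.353 V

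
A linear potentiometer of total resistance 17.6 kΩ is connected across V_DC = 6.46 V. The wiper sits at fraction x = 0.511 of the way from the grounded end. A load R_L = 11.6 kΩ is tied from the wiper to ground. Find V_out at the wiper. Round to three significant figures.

The pot divides into 8.606 kΩ above the wiper and 8.994 kΩ below.
Lower segment in parallel with the load: 8.994 ‖ 11.6 = 5.066 kΩ.
Loaded-divider output: V_out = 6.46 × 0.3705 = 2.394 V.

V_out ≈ 2.39 V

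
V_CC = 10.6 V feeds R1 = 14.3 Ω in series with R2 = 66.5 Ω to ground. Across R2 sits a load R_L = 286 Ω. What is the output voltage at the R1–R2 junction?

V_out ≈ 8.38 V

R2 ‖ R_L = (66.5 × 286)/(66.5 + 286) = 53.95 Ω.
Then V_out = V_CC · R2'/(R1 + R2') = 10.6 × 53.95/68.25 = 8.379 V.
(Unloaded it would be 8.72 V; the load pulls it down.)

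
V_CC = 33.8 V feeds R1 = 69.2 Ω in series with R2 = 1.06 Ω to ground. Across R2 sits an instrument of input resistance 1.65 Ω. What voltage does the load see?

R2 ‖ R_L = (1.06 × 1.65)/(1.06 + 1.65) = 0.6454 Ω.
Now apply the divider: V_out = 33.8 × 0.009240 = 0.3123 V.

V_out ≈ 0.312 V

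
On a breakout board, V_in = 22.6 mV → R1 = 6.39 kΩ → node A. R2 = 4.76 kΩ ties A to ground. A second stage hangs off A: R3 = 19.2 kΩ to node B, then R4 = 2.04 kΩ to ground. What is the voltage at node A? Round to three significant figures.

Looking into the second stage from A: R3 + R4 = 21.24 kΩ appears in parallel with R2.
Effective lower resistance at A: R2 ‖ 21.24 = 3.889 kΩ.
First divider: V_A = V_in · 3.889/(6.39 + 3.889) = 8.550 mV.

V_A ≈ 8.55 mV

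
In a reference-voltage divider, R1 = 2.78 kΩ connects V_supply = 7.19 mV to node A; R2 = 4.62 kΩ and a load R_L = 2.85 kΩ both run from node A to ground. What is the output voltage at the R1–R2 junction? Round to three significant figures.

V_out ≈ 2.79 mV

The load sits in parallel with R2, giving an effective lower resistance R2' = R2·R_L/(R2+R_L) = 1.763 kΩ.
Now apply the divider: V_out = 7.19 × 0.3880 = 2.790 mV.
(Unloaded it would be 4.49 mV; the load pulls it down.)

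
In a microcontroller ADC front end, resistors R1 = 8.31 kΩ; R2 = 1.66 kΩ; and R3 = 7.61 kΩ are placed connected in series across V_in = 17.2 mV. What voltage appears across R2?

V ≈ 1.62 mV

ΣR = 8.31 + 1.66 + 7.61 = 17.58 kΩ.
By the voltage-divider rule, V = 17.2 × 1.660/17.58 = 1.624 mV.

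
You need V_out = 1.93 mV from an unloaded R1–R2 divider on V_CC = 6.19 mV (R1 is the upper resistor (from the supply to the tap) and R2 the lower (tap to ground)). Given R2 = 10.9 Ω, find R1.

R1 ≈ 24.1 Ω

V_out/V_CC = R2/(R1+R2) = 0.3118.
Rearranging, R1 = R2·(1−k)/k = 10.9 × 2.207 = 24.06 Ω.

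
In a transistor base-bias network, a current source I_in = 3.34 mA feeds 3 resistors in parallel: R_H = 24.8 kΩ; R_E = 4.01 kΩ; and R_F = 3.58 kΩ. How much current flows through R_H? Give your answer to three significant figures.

Total conductance ΣG = 1/24.8 + 1/4.01 + 1/3.58 = 0.5690 (units of 1/kΩ).
R_H takes the fraction G_k/ΣG = 0.04032/0.5690 = 0.07086, so I = 3.34 × 0.07086 = 0.2367 mA.

I ≈ 0.237 mA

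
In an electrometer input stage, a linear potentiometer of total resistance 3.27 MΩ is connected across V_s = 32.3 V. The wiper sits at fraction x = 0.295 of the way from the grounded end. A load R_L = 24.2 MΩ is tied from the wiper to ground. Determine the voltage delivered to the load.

V_out ≈ 9.27 V

The pot divides into 2.305 MΩ above the wiper and 0.9647 MΩ below.
R_L loads the lower segment: effective lower R = 0.9277 MΩ.
V_out = 32.3 × 0.9277/(2.305 + 0.9277) = 9.268 V.
(Unloaded: V_out = x·V_s = 9.53 V.)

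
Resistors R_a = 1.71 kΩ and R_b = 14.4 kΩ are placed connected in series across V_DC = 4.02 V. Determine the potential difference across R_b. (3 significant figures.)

V ≈ 3.59 V

ΣR = 1.71 + 14.4 = 16.11 kΩ.
Voltage divider: V = V_DC · (14.40 / 16.11) = 4.02 × 0.8939 = 3.593 V.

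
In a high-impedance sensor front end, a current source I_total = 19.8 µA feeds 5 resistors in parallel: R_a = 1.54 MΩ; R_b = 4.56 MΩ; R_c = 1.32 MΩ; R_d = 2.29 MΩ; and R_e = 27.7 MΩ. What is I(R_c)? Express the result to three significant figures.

Total conductance ΣG = 1/1.54 + 1/4.56 + 1/1.32 + 1/2.29 + 1/27.7 = 2.099 (units of 1/MΩ).
Current divider: I(R_c) = I_total · G_k/ΣG = 19.8 × (0.7576/2.099) = 19.8 × 0.3609 = 7.146 µA.

I ≈ 7.15 µA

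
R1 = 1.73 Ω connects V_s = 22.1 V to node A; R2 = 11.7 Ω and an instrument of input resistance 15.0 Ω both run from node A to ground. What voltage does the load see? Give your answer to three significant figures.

V_out ≈ 17.5 V

The load sits in parallel with R2, giving an effective lower resistance R2' = R2·R_L/(R2+R_L) = 6.573 Ω.
Voltage divider with the loaded lower leg: V_out = 22.1 × 6.573/(1.73 + 6.573) = 22.1 × 0.7916 = 17.50 V.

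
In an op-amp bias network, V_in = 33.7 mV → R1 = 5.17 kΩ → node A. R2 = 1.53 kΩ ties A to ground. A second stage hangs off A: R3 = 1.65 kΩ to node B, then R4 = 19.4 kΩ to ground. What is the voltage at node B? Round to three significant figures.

Node A sees R2 in parallel with the series input of stage 2, R3 + R4 = 21.05 kΩ.
R2 ‖ (R3+R4) = 1.426 kΩ.
V_A = 33.7 × 1.426/(5.17 + 1.426) = 7.287 mV.
V_B = V_A × 0.9216 = 6.716 mV.

V_B ≈ 6.72 mV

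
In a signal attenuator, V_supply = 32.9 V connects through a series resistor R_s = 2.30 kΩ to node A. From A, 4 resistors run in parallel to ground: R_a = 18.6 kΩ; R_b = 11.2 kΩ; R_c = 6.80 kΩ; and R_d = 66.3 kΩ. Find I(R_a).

I ≈ 1.04 mA

Combine the parallel branches: R_p = (1/18.6 + 1/11.2 + 1/6.80 + 1/66.3)⁻¹ = 3.277 kΩ.
Node voltage V_A = V_supply · R_p/(R_s + R_p) = 32.9 × 0.5876 = 19.33 V.
I(R_a) = V_A / R_a = 19.33/18.6 = 1.039 mA.
(Equivalently: I_total = 5.900 mA, then current-divider fraction G_k/ΣG = 0.1762.)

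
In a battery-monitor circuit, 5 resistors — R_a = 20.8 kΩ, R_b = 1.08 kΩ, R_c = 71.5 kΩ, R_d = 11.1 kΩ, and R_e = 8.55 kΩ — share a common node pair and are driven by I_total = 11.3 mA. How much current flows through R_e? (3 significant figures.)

ΣG = 1/20.8 + 1/1.08 + 1/71.5 + 1/11.1 + 1/8.55 = 1.195.
Current divider: I(R_e) = I_total · G_k/ΣG = 11.3 × (0.1170/1.195) = 11.3 × 0.09787 = 1.106 mA.

I ≈ 1.11 mA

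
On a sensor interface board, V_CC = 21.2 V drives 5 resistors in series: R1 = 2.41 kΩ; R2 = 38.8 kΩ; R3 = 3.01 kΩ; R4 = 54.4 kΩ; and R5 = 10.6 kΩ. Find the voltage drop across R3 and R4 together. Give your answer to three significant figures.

Total series resistance ΣR = 2.41 + 38.8 + 3.01 + 54.4 + 10.6 = 109.2 kΩ.
R_{R3..R4} = 3.01 + 54.4 = 57.41 kΩ.
By the voltage-divider rule, V = 21.2 × 57.41/109.2 = 11.14 V.

V ≈ 11.1 V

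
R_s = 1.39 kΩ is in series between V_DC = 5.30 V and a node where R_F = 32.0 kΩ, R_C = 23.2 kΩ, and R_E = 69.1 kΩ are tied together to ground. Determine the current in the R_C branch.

Combine the parallel branches: R_p = (1/32.0 + 1/23.2 + 1/69.1)⁻¹ = 11.26 kΩ.
V_A = 5.30 × 11.26/12.65 = 4.718 V.
I(R_C) = V_A / R_C = 4.718/23.2 = 0.2033 mA.

I ≈ 0.203 mA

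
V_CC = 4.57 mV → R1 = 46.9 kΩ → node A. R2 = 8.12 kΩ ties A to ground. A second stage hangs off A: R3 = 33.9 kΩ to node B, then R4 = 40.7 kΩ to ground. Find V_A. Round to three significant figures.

V_A ≈ 0.617 mV

The second stage (R3 + R4 = 74.60 kΩ) loads node A in parallel with R2.
R2 ‖ (R3+R4) = 7.323 kΩ.
First divider: V_A = V_CC · 7.323/(46.9 + 7.323) = 0.6172 mV.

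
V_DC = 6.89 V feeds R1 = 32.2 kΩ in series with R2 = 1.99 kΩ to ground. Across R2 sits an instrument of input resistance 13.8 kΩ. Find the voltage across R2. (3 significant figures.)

V_out ≈ 0.353 V

First combine the lower leg with the load: R2 ‖ R_L = 1.739 kΩ.
Then V_out = V_DC · R2'/(R1 + R2') = 6.89 × 1.739/33.94 = 0.3531 V.
(Unloaded it would be 0.401 V; the load pulls it down.)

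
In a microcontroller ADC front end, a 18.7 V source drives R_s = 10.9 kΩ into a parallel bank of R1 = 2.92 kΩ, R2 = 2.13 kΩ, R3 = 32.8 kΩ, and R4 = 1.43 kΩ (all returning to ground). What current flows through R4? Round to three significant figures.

Equivalent of the parallel group: R_p = 0.6486 kΩ.
Node voltage V_A = V_CC · R_p/(R_s + R_p) = 18.7 × 0.05616 = 1.050 V.
I(R4) = V_A / R4 = 1.050/1.43 = 0.7345 mA.
(Equivalently: I_total = 1.619 mA, then current-divider fraction G_k/ΣG = 0.4536.)

I ≈ 0.734 mA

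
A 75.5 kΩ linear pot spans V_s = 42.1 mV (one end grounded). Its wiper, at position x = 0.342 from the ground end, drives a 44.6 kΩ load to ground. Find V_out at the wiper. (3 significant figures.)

V_out ≈ 10.4 mV

Split the track: R_lower = x·R_p = 25.82 kΩ, R_upper = (1−x)·R_p = 49.68 kΩ.
(x·R_p) ‖ R_L = 16.35 kΩ.
Then V_out = V_s · 16.35/(49.68 + 16.35) = 10.43 mV.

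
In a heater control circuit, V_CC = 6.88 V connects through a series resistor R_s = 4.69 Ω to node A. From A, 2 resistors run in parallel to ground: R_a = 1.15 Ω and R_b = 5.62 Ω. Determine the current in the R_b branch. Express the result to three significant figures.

Parallel bank: R_p = 1/(1/1.15 + 1/5.62) = 0.9547 Ω.
Node voltage V_A = V_CC · R_p/(R_s + R_p) = 6.88 × 0.1691 = 1.164 V.
Branch current I = V_A/R_b = 1.164/5.62 = 0.2070 A.

I ≈ 0.207 A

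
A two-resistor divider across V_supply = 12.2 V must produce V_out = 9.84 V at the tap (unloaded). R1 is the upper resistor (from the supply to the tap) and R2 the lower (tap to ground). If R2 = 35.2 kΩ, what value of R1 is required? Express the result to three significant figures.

R1 ≈ 8.44 kΩ

Required fraction k = V_out/V_supply = 0.8066.
Rearranging, R1 = R2·(1−k)/k = 35.2 × 0.2398 = 8.442 kΩ.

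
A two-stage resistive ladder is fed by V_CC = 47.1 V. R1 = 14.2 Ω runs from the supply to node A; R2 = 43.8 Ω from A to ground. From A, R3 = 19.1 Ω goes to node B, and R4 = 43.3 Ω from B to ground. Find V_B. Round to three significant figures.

V_B ≈ 21.1 V

Node A sees R2 in parallel with the series input of stage 2, R3 + R4 = 62.40 Ω.
R2 ‖ (R3+R4) = 25.74 Ω.
First divider: V_A = V_CC · 25.74/(14.2 + 25.74) = 30.35 V.
V_B = V_A × 0.6939 = 21.06 V.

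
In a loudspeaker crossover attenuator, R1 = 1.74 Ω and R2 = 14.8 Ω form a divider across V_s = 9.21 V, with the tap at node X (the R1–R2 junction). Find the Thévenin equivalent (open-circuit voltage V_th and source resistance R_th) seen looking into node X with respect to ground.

With X open, the divider is unloaded: V_th = 9.21 × 14.8/16.54 = 8.241 V.
Looking into X with the source shorted: R_th = R1·R2/(R1+R2) = 1.740 × 14.8/16.54 = 1.557 Ω.

V_th ≈ 8.24 V, R_th ≈ 1.56 Ω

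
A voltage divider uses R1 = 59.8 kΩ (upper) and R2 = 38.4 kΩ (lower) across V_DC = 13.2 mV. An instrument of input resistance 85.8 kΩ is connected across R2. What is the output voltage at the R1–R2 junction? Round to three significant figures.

First combine the lower leg with the load: R2 ‖ R_L = 26.53 kΩ.
Voltage divider with the loaded lower leg: V_out = 13.2 × 26.53/(59.8 + 26.53) = 13.2 × 0.3073 = 4.056 mV.
(Unloaded it would be 5.16 mV; the load pulls it down.)

V_out ≈ 4.06 mV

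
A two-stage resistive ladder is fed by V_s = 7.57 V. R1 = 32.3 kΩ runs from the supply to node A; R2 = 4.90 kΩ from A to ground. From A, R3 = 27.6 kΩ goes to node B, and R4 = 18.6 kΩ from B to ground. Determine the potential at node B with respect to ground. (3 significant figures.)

Looking into the second stage from A: R3 + R4 = 46.20 kΩ appears in parallel with R2.
R2 ‖ (R3+R4) = 4.430 kΩ.
V_A = 7.57 × 4.430/(32.3 + 4.430) = 0.9130 V.
Then the unloaded second divider: V_B = V_A × R4/(R3+R4) = 0.9130 × 0.4026 = 0.3676 V.

V_B ≈ 0.368 V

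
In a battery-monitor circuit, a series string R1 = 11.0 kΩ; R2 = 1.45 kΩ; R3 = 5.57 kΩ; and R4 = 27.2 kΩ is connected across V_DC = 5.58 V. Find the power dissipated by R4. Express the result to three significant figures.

The common current is I = 5.58/45.22 = 0.1234 mA.
P(R4) = I²·R4 = (0.1234)² × 27.2 = 0.4142 mW.

P ≈ 0.414 mW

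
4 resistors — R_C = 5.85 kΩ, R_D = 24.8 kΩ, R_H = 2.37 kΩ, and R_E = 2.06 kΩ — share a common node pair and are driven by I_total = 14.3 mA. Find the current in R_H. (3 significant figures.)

I ≈ 5.39 mA

ΣG = 1/5.85 + 1/24.8 + 1/2.37 + 1/2.06 = 1.119.
Current divider: I(R_H) = I_total · G_k/ΣG = 14.3 × (0.4219/1.119) = 14.3 × 0.3772 = 5.394 mA.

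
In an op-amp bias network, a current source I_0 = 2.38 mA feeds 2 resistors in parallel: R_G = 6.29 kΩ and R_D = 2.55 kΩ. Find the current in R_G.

I ≈ 0.687 mA

For two parallel branches, I_k = I_0 · (other R)/(sum of R).
So I = 2.38 × 2.55/8.840 = 0.6865 mA.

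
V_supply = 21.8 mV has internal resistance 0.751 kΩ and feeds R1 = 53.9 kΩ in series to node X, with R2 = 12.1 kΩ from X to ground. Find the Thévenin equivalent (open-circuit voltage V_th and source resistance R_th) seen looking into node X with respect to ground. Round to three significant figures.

R1' = 0.751 + 53.9 = 54.65 kΩ (source resistance + R1).
Open-circuit (no load on X): V_th = V_supply · R2/(R1' + R2) = 21.8 × 12.1/(54.65 + 12.1) = 3.952 mV.
With V_supply suppressed (replaced by a short), R_th = R1' ‖ R2 = (54.65 × 12.1)/(54.65 + 12.1) = 9.907 kΩ.

V_th ≈ 3.95 mV, R_th ≈ 9.91 kΩ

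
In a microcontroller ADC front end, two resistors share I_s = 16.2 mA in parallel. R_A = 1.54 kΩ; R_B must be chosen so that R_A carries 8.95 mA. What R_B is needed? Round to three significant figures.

R_B ≈ 1.90 kΩ

Two-branch current divider: I_A = I_s · R_B/(R_A + R_B).
With f = 0.5525, R_B = R_A · f/(1−f) = 1.54 × 1.234 = 1.901 kΩ.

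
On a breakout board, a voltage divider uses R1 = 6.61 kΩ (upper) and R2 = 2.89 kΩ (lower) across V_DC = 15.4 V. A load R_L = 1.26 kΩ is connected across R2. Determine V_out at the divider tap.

First combine the lower leg with the load: R2 ‖ R_L = 0.8774 kΩ.
Voltage divider with the loaded lower leg: V_out = 15.4 × 0.8774/(6.61 + 0.8774) = 15.4 × 0.1172 = 1.805 V.

V_out ≈ 1.80 V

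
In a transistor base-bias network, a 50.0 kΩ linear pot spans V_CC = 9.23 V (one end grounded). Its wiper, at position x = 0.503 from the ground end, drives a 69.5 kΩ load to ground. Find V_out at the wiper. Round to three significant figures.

V_out ≈ 3.93 V

Split the track: R_lower = x·R_p = 25.15 kΩ, R_upper = (1−x)·R_p = 24.85 kΩ.
(x·R_p) ‖ R_L = 18.47 kΩ.
Loaded-divider output: V_out = 9.23 × 0.4263 = 3.935 V.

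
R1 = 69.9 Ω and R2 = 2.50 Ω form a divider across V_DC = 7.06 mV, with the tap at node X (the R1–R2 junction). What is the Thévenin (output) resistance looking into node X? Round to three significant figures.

With V_DC suppressed (replaced by a short), R_th = R1 ‖ R2 = (69.90 × 2.50)/(69.90 + 2.50) = 2.414 Ω.

R_th ≈ 2.41 Ω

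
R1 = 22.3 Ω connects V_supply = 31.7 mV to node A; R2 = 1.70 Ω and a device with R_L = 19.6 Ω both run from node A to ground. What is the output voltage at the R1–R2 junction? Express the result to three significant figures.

V_out ≈ 2.08 mV

First combine the lower leg with the load: R2 ‖ R_L = 1.564 Ω.
Now apply the divider: V_out = 31.7 × 0.06555 = 2.078 mV.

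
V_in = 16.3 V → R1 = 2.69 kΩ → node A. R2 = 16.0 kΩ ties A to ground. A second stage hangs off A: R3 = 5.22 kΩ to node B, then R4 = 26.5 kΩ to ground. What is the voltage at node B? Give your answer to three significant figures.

V_B ≈ 10.9 V

Node A sees R2 in parallel with the series input of stage 2, R3 + R4 = 31.72 kΩ.
R2 ‖ (R3+R4) = 10.64 kΩ.
V_A = 16.3 × 10.64/(2.69 + 10.64) = 13.01 V.
Stage 2 is unloaded, so V_B = V_A · R4/(R3+R4) = 13.01 × 26.5/31.72 = 10.87 V.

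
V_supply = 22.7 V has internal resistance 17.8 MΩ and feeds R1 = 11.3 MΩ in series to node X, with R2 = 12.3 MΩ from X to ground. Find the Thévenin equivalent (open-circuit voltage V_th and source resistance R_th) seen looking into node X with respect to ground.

V_th ≈ 6.74 V, R_th ≈ 8.65 MΩ

R1' = 17.8 + 11.3 = 29.10 MΩ (source resistance + R1).
V_th is the unloaded tap voltage: V_supply · R2/(R1'+R2) = 22.7 × 0.2971 = 6.744 V.
With V_supply suppressed (replaced by a short), R_th = R1' ‖ R2 = (29.10 × 12.3)/(29.10 + 12.3) = 8.646 MΩ.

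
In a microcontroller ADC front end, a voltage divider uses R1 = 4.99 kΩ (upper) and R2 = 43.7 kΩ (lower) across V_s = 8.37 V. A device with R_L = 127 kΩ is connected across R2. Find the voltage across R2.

V_out ≈ 7.26 V

The load sits in parallel with R2, giving an effective lower resistance R2' = R2·R_L/(R2+R_L) = 32.51 kΩ.
Now apply the divider: V_out = 8.37 × 0.8669 = 7.256 V.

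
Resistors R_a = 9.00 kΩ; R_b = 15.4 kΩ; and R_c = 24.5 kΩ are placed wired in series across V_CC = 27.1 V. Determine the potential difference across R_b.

V ≈ 8.53 V

Series total: ΣR = 9.00 + 15.4 + 24.5 = 48.90 kΩ.
Voltage divider: V = V_CC · (15.40 / 48.90) = 27.1 × 0.3149 = 8.535 V.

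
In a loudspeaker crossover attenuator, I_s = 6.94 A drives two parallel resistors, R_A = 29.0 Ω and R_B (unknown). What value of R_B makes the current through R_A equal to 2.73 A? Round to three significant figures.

The fraction through R_A equals R_B/(R_A+R_B).
2.73/6.94 = R_B/(R_A + R_B) → R_B = R_A · (0.3934)/(1 − 0.3934) = 29.0 × 0.6485 = 18.81 Ω.

R_B ≈ 18.8 Ω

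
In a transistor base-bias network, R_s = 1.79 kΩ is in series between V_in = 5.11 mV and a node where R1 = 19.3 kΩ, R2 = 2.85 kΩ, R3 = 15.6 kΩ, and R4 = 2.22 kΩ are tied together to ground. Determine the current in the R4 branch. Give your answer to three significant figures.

I ≈ 0.871 µA

Parallel bank: R_p = 1/(1/19.3 + 1/2.85 + 1/15.6 + 1/2.22) = 1.090 kΩ.
V_A = 5.11 × 1.090/2.880 = 1.934 mV.
Branch current I = V_A/R4 = 1.934/2.22 = 0.8713 µA.
(Equivalently: I_total = 1.774 µA, then current-divider fraction G_k/ΣG = 0.4911.)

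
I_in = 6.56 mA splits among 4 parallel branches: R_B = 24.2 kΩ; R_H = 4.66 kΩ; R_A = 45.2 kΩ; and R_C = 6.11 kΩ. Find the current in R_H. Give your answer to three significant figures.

I ≈ 3.19 mA

Conductances: ΣG = 1/24.2 + 1/4.66 + 1/45.2 + 1/6.11 = 0.4417 (1/kΩ).
Current divider: I(R_H) = I_in · G_k/ΣG = 6.56 × (0.2146/0.4417) = 6.56 × 0.4858 = 3.187 mA.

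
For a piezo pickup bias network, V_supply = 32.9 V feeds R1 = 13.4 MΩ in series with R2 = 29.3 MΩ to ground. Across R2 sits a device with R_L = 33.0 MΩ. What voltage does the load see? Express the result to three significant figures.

V_out ≈ 17.7 V

R2 ‖ R_L = (29.3 × 33.0)/(29.3 + 33.0) = 15.52 MΩ.
Voltage divider with the loaded lower leg: V_out = 32.9 × 15.52/(13.4 + 15.52) = 32.9 × 0.5367 = 17.66 V.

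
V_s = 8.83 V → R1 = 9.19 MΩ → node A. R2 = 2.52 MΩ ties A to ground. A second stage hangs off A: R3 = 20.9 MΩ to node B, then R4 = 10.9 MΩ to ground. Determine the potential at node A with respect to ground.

Looking into the second stage from A: R3 + R4 = 31.80 MΩ appears in parallel with R2.
Effective lower resistance at A: R2 ‖ 31.80 = 2.335 MΩ.
So V_A = 8.83 × 0.2026 = 1.789 V.

V_A ≈ 1.79 V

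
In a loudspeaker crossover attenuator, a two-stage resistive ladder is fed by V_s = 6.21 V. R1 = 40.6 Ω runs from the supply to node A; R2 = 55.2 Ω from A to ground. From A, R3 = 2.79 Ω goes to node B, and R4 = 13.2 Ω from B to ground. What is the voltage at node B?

Looking into the second stage from A: R3 + R4 = 15.99 Ω appears in parallel with R2.
R2 ‖ (R3+R4) = 12.40 Ω.
So V_A = 6.21 × 0.2339 = 1.453 V.
Then the unloaded second divider: V_B = V_A × R4/(R3+R4) = 1.453 × 0.8255 = 1.199 V.

V_B ≈ 1.20 V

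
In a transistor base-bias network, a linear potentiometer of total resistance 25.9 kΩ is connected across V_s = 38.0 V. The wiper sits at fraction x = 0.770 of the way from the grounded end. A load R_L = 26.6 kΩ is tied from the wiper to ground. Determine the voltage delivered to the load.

V_out ≈ 25.0 V

Split the track: R_lower = x·R_p = 19.94 kΩ, R_upper = (1−x)·R_p = 5.957 kΩ.
R_L loads the lower segment: effective lower R = 11.40 kΩ.
Then V_out = V_s · 11.40/(5.957 + 11.40) = 24.96 V.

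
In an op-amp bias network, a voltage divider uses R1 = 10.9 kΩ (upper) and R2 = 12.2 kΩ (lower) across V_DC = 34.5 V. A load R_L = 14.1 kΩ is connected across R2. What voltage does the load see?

V_out ≈ 12.9 V

R2 ‖ R_L = (12.2 × 14.1)/(12.2 + 14.1) = 6.541 kΩ.
Then V_out = V_DC · R2'/(R1 + R2') = 34.5 × 6.541/17.44 = 12.94 V.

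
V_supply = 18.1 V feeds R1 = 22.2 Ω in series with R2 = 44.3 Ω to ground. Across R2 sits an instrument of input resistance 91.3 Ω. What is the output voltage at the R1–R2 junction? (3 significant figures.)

V_out ≈ 10.4 V

First combine the lower leg with the load: R2 ‖ R_L = 29.83 Ω.
Voltage divider with the loaded lower leg: V_out = 18.1 × 29.83/(22.2 + 29.83) = 18.1 × 0.5733 = 10.38 V.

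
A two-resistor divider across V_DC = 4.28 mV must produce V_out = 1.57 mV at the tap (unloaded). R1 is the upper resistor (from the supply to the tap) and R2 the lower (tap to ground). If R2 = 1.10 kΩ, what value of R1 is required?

R1 ≈ 1.90 kΩ

The divider ratio is R2/(R1+R2) = 1.57/4.28 = 0.3668.
So R1 = R2 · (V_DC/V_out − 1) = 1.10 × (4.28/1.57 − 1) = 1.10 × 1.726 = 1.899 kΩ.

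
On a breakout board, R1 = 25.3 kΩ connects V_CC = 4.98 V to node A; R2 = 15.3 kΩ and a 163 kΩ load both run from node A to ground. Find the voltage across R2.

V_out ≈ 1.77 V

First combine the lower leg with the load: R2 ‖ R_L = 13.99 kΩ.
Then V_out = V_CC · R2'/(R1 + R2') = 4.98 × 13.99/39.29 = 1.773 V.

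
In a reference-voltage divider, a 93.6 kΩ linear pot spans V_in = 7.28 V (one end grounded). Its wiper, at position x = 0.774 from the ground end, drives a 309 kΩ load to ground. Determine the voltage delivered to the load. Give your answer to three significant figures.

Split the track: R_lower = x·R_p = 72.45 kΩ, R_upper = (1−x)·R_p = 21.15 kΩ.
R_L loads the lower segment: effective lower R = 58.69 kΩ.
Loaded-divider output: V_out = 7.28 × 0.7351 = 5.351 V.

V_out ≈ 5.35 V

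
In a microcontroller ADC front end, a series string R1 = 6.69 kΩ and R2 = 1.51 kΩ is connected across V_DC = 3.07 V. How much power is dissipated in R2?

ΣR = 8.200 kΩ → I = 3.07/8.200 = 0.3744 mA.
V(R2) = I·R = 0.5653 V; P = V·I = 0.5653 × 0.3744 = 0.2117 mW.

P ≈ 0.212 mW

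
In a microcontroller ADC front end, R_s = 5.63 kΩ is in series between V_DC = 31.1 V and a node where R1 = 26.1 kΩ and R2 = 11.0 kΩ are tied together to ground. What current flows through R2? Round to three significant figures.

I ≈ 1.64 mA

Equivalent of the parallel group: R_p = 7.739 kΩ.
V_A by voltage divider: V_A = 31.1 × 7.739/(5.63 + 7.739) = 18.00 V.
I(R2) = V_A / R2 = 18.00/11.0 = 1.637 mA.
(Check via current divider: I_total = 2.326 mA; share G_k/ΣG = 0.7035 → same result.)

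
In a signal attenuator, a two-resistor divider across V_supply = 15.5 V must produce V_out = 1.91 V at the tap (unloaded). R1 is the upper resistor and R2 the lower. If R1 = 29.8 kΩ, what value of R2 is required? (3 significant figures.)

R2 ≈ 4.19 kΩ

The divider ratio is R2/(R1+R2) = 1.91/15.5 = 0.1232.
Rearranging, R2 = R1·k/(1−k) = 29.8 × 0.1405 = 4.188 kΩ.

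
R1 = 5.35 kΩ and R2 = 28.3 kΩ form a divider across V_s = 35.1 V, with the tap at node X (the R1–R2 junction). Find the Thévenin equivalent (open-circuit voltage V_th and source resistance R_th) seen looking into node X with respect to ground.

V_th ≈ 29.5 V, R_th ≈ 4.50 kΩ

V_th is the unloaded tap voltage: V_s · R2/(R1+R2) = 35.1 × 0.8410 = 29.52 V.
With V_s suppressed (replaced by a short), R_th = R1 ‖ R2 = (5.350 × 28.3)/(5.350 + 28.3) = 4.499 kΩ.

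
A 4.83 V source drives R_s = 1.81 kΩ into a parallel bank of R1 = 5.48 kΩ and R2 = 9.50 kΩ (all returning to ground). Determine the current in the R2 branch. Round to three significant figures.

Combine the parallel branches: R_p = (1/5.48 + 1/9.50)⁻¹ = 3.475 kΩ.
V_A = 4.83 × 3.475/5.285 = 3.176 V.
I(R2) = V_A / R2 = 3.176/9.50 = 0.3343 mA.

I ≈ 0.334 mA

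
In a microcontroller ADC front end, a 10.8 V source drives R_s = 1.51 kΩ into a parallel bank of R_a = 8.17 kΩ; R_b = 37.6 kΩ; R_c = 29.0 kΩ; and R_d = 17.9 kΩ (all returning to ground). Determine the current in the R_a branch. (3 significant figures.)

Combine the parallel branches: R_p = (1/8.17 + 1/37.6 + 1/29.0 + 1/17.9)⁻¹ = 4.178 kΩ.
Node voltage V_A = V_s · R_p/(R_s + R_p) = 10.8 × 0.7345 = 7.933 V.
Branch current I = V_A/R_a = 7.933/8.17 = 0.9710 mA.
(Check via current divider: I_total = 1.899 mA; share G_k/ΣG = 0.5114 → same result.)

I ≈ 0.971 mA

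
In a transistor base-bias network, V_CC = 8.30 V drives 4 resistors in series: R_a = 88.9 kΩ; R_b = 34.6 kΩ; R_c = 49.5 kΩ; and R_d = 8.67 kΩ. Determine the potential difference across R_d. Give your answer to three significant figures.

V ≈ 0.396 V

Series total: ΣR = 88.9 + 34.6 + 49.5 + 8.67 = 181.7 kΩ.
Voltage divider: V = V_CC · (8.670 / 181.7) = 8.30 × 0.04772 = 0.3961 V.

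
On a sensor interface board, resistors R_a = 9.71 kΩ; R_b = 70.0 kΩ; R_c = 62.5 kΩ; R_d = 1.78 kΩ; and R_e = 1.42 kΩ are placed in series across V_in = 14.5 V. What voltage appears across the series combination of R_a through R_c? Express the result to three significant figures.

ΣR = 9.71 + 70.0 + 62.5 + 1.78 + 1.42 = 145.4 kΩ.
R_{R_a..R_c} = 9.71 + 70.0 + 62.5 = 142.2 kΩ.
By the voltage-divider rule, V = 14.5 × 142.2/145.4 = 14.18 V.

V ≈ 14.2 V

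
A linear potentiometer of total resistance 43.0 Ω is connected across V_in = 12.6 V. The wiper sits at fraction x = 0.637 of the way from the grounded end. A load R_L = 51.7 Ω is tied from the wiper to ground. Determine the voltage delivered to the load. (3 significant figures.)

Split the track: R_lower = x·R_p = 27.39 Ω, R_upper = (1−x)·R_p = 15.61 Ω.
(x·R_p) ‖ R_L = 17.90 Ω.
V_out = 12.6 × 17.90/(15.61 + 17.90) = 6.732 V.

V_out ≈ 6.73 V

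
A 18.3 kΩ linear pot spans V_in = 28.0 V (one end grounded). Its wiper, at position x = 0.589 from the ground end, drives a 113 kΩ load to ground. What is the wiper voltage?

V_out ≈ 15.9 V

Split the track: R_lower = x·R_p = 10.78 kΩ, R_upper = (1−x)·R_p = 7.521 kΩ.
Lower segment in parallel with the load: 10.78 ‖ 113 = 9.840 kΩ.
Loaded-divider output: V_out = 28.0 × 0.5668 = 15.87 V.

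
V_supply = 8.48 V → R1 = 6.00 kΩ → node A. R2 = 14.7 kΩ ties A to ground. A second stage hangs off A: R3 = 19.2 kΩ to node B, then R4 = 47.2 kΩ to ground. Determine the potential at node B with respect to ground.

Node A sees R2 in parallel with the series input of stage 2, R3 + R4 = 66.40 kΩ.
Effective lower resistance at A: R2 ‖ 66.40 = 12.04 kΩ.
So V_A = 8.48 × 0.6673 = 5.659 V.
Stage 2 is unloaded, so V_B = V_A · R4/(R3+R4) = 5.659 × 47.2/66.40 = 4.023 V.

V_B ≈ 4.02 V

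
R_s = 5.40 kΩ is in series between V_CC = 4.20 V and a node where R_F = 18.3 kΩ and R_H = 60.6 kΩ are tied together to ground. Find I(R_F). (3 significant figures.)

I ≈ 0.166 mA

Combine the parallel branches: R_p = (1/18.3 + 1/60.6)⁻¹ = 14.06 kΩ.
V_A = 4.20 × 14.06/19.46 = 3.034 V.
I(R_F) = V_A / R_F = 3.034/18.3 = 0.1658 mA.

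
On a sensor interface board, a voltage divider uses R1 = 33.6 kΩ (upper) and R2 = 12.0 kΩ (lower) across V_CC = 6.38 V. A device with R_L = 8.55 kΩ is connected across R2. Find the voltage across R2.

V_out ≈ 0.825 V

R2 ‖ R_L = (12.0 × 8.55)/(12.0 + 8.55) = 4.993 kΩ.
Voltage divider with the loaded lower leg: V_out = 6.38 × 4.993/(33.6 + 4.993) = 6.38 × 0.1294 = 0.8254 V.
(Unloaded it would be 1.68 V; the load pulls it down.)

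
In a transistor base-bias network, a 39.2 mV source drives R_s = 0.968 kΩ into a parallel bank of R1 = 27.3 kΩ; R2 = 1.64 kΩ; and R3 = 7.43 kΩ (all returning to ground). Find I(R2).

I ≈ 13.6 µA

Combine the parallel branches: R_p = (1/27.3 + 1/1.64 + 1/7.43)⁻¹ = 1.280 kΩ.
V_A = 39.2 × 1.280/2.248 = 22.32 mV.
Branch current I = V_A/R2 = 22.32/1.64 = 13.61 µA.
(Check via current divider: I_total = 17.43 µA; share G_k/ΣG = 0.7808 → same result.)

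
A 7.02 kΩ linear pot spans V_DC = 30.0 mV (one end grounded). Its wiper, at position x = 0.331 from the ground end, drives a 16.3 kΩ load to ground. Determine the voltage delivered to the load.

V_out ≈ 9.07 mV

Lower segment x·R_p = 2.324 kΩ; upper segment (1−x)·R_p = 4.696 kΩ.
(x·R_p) ‖ R_L = 2.034 kΩ.
V_out = 30.0 × 2.034/(4.696 + 2.034) = 9.065 mV.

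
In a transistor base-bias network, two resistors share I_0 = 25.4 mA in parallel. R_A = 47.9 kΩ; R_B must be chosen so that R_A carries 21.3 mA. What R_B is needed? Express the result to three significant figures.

R_B ≈ 249 kΩ

In a two-way split, I_A/I_0 = R_B/(R_A + R_B).
With f = 0.8386, R_B = R_A · f/(1−f) = 47.9 × 5.195 = 248.8 kΩ.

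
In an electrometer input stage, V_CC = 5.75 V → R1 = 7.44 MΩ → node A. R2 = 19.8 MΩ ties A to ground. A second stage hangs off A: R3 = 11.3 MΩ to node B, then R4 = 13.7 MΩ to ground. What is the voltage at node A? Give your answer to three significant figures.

V_A ≈ 3.44 V

Node A sees R2 in parallel with the series input of stage 2, R3 + R4 = 25.00 MΩ.
Effective lower resistance at A: R2 ‖ 25.00 = 11.05 MΩ.
First divider: V_A = V_CC · 11.05/(7.44 + 11.05) = 3.436 V.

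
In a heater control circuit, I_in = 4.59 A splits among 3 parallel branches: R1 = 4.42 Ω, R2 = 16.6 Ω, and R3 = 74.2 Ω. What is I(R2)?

I ≈ 0.922 A

Total conductance ΣG = 1/4.42 + 1/16.6 + 1/74.2 = 0.3000 (units of 1/Ω).
R2 takes the fraction G_k/ΣG = 0.06024/0.3000 = 0.2008, so I = 4.59 × 0.2008 = 0.9218 A.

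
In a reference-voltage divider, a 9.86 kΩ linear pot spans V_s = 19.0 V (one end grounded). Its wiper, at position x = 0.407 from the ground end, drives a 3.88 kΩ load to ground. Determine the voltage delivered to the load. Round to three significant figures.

The pot divides into 5.847 kΩ above the wiper and 4.013 kΩ below.
(x·R_p) ‖ R_L = 1.973 kΩ.
Then V_out = V_s · 1.973/(5.847 + 1.973) = 4.793 V.
(Unloaded: V_out = x·V_s = 7.73 V.)

V_out ≈ 4.79 V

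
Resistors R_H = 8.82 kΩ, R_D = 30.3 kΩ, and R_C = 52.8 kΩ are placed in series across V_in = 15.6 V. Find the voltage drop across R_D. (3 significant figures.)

Total series resistance ΣR = 8.82 + 30.3 + 52.8 = 91.92 kΩ.
V = V_in · R/ΣR = 15.6 × 0.3296 = 5.142 V.

V ≈ 5.14 V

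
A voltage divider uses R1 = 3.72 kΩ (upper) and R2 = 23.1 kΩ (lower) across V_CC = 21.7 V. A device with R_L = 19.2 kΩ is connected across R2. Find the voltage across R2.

V_out ≈ 16.0 V

R2 ‖ R_L = (23.1 × 19.2)/(23.1 + 19.2) = 10.49 kΩ.
Then V_out = V_CC · R2'/(R1 + R2') = 21.7 × 10.49/14.21 = 16.02 V.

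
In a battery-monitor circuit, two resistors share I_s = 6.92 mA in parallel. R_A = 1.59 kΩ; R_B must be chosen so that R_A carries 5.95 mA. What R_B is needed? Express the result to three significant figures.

R_B ≈ 9.75 kΩ

The fraction through R_A equals R_B/(R_A+R_B).
5.95/6.92 = R_B/(R_A + R_B) → R_B = R_A · (0.8598)/(1 − 0.8598) = 1.59 × 6.134 = 9.753 kΩ.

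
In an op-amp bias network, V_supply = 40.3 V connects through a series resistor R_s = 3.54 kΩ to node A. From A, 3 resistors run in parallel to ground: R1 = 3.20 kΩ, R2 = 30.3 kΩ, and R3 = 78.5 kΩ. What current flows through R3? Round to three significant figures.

I ≈ 0.226 mA

Equivalent of the parallel group: R_p = 2.791 kΩ.
Node voltage V_A = V_supply · R_p/(R_s + R_p) = 40.3 × 0.4409 = 17.77 V.
Branch current I = V_A/R3 = 17.77/78.5 = 0.2263 mA.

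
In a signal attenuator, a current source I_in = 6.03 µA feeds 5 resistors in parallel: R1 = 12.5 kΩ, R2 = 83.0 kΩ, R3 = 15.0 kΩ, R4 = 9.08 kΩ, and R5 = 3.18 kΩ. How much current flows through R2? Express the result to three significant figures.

I ≈ 0.125 µA

Total conductance ΣG = 1/12.5 + 1/83.0 + 1/15.0 + 1/9.08 + 1/3.18 = 0.5833 (units of 1/kΩ).
R2 takes the fraction G_k/ΣG = 0.01205/0.5833 = 0.02065, so I = 6.03 × 0.02065 = 0.1245 µA.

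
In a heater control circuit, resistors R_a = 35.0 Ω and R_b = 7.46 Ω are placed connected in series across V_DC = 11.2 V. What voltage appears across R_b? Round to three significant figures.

Total series resistance ΣR = 35.0 + 7.46 = 42.46 Ω.
V = V_DC · R/ΣR = 11.2 × 0.1757 = 1.968 V.

V ≈ 1.97 V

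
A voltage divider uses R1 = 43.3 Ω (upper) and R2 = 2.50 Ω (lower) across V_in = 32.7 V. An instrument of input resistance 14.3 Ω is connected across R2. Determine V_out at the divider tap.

V_out ≈ 1.53 V

First combine the lower leg with the load: R2 ‖ R_L = 2.128 Ω.
Then V_out = V_in · R2'/(R1 + R2') = 32.7 × 2.128/45.43 = 1.532 V.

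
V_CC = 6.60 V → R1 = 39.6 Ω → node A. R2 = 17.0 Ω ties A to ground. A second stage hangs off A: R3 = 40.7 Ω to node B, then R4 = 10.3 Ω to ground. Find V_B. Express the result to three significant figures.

V_B ≈ 0.325 V

The second stage (R3 + R4 = 51.00 Ω) loads node A in parallel with R2.
Effective lower resistance at A: R2 ‖ 51.00 = 12.75 Ω.
So V_A = 6.60 × 0.2436 = 1.607 V.
Then the unloaded second divider: V_B = V_A × R4/(R3+R4) = 1.607 × 0.2020 = 0.3246 V.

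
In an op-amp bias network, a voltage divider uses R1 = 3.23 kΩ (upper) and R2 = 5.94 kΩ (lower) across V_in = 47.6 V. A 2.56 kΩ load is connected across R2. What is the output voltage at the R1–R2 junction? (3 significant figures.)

V_out ≈ 17.0 V

First combine the lower leg with the load: R2 ‖ R_L = 1.789 kΩ.
Now apply the divider: V_out = 47.6 × 0.3564 = 16.97 V.
(Unloaded it would be 30.8 V; the load pulls it down.)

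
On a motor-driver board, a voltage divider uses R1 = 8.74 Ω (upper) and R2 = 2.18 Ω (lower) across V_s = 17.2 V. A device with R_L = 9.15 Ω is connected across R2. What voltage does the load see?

V_out ≈ 2.88 V

First combine the lower leg with the load: R2 ‖ R_L = 1.761 Ω.
Voltage divider with the loaded lower leg: V_out = 17.2 × 1.761/(8.74 + 1.761) = 17.2 × 0.1677 = 2.884 V.
(Unloaded it would be 3.43 V; the load pulls it down.)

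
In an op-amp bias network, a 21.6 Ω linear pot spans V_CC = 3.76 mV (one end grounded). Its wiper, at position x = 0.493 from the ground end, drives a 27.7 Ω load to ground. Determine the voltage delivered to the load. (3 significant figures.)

V_out ≈ 1.55 mV

Lower segment x·R_p = 10.65 Ω; upper segment (1−x)·R_p = 10.95 Ω.
R_L loads the lower segment: effective lower R = 7.692 Ω.
Loaded-divider output: V_out = 3.76 × 0.4126 = 1.551 mV.
(Unloaded: V_out = x·V_CC = 1.85 mV.)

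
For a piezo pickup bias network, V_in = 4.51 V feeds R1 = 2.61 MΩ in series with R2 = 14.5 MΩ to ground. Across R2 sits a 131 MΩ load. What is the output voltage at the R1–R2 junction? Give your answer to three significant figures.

V_out ≈ 3.76 V

The load sits in parallel with R2, giving an effective lower resistance R2' = R2·R_L/(R2+R_L) = 13.05 MΩ.
Now apply the divider: V_out = 4.51 × 0.8334 = 3.759 V.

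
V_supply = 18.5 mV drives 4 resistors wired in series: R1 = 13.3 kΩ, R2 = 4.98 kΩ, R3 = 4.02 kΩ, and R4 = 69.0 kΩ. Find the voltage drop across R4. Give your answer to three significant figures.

Total series resistance ΣR = 13.3 + 4.98 + 4.02 + 69.0 = 91.30 kΩ.
V = V_supply · R/ΣR = 18.5 × 0.7558 = 13.98 mV.

V ≈ 14.0 mV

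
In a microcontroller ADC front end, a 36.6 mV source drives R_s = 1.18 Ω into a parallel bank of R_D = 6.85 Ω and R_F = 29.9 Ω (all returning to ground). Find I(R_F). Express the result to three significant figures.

I ≈ 1.01 mA

Combine the parallel branches: R_p = (1/6.85 + 1/29.9)⁻¹ = 5.573 Ω.
V_A = 36.6 × 5.573/6.753 = 30.20 mV.
I(R_F) = V_A / R_F = 30.20/29.9 = 1.010 mA.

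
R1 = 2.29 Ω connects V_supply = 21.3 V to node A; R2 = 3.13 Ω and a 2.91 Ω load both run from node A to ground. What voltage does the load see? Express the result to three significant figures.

First combine the lower leg with the load: R2 ‖ R_L = 1.508 Ω.
Voltage divider with the loaded lower leg: V_out = 21.3 × 1.508/(2.29 + 1.508) = 21.3 × 0.3971 = 8.457 V.

V_out ≈ 8.46 V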